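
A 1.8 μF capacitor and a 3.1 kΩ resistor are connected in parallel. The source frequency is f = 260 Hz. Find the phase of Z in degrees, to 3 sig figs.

-83.7°

ω = 2πf = 1634 rad/s
X_C = 1/(ωC) = 340 Ω
Parallel: admittances add. Y = 1/R + jωC
Y = (0.000323 + j0.00294) S
|Y| = 0.00296 S → |Z| = 1/|Y| = 338 Ω, ∠Z = −∠Y = -83.7°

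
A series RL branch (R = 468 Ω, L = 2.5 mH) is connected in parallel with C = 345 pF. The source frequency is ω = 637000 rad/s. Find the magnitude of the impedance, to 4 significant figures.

X_L = ωL = 1592 Ω
X_C = 1/(ωC) = 4550 Ω
Branch 1 (R+jX_L): Z₁ = 468.0 + j1592 Ω, |Z₁| = 1660 Ω
Branch 2 (−jX_C): Z₂ = −j4550 Ω
Parallel: Z = Z₁Z₂/(Z₁+Z₂), |Z| = 2522 Ω, ∠Z = 64.63°

2522 Ω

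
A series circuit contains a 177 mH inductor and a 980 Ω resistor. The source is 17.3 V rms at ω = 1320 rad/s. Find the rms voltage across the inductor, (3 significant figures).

X_L = ωL = 234 Ω
Z = 980 + j234 Ω
|Z| = √(980² + 234²) = 1010 Ω
I = V/|Z| = 17.2 mA
V_L = I·|Z_L| = 0.0172 × 234 = 4.01 V

4.01 V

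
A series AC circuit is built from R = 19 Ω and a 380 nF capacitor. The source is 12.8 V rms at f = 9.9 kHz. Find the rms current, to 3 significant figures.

276 mA

ω = 2πf = 62200 rad/s
X_C = 1/(ωC) = 42.3 Ω
Z = 19.0 − j42.3 Ω
|Z| = √(19.0² + 42.3²) = 46.4 Ω
I = V/|Z| = 12.8/46.4 = 276 mA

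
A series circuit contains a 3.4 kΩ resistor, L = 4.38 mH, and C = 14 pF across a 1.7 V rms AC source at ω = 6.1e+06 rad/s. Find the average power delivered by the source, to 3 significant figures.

41.5 μW

X_L = ωL = 26700 Ω
X_C = 1/(ωC) = 11700 Ω
Net reactance X = X_L − X_C = 15000 Ω
Z = 3400 + j15000 Ω
|Z| = √(3400² + 15000²) = 15400 Ω
∠Z = arctan(15000/3400) = 77.2°
I = V/|Z| = 110 μA
P = VI cos φ = 1.7 × 0.000110 × cos(77.2°) = 41.5 μW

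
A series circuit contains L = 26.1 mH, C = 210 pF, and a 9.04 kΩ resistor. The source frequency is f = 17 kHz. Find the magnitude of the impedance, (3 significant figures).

42800 Ω

ω = 2πf = 106800 rad/s
X_L = ωL = 2790 Ω
X_C = 1/(ωC) = 44600 Ω
Net reactance X = X_L − X_C = -41800 Ω
Z = 9040 − j41800 Ω
|Z| = √(9040² + 41800²) = 42800 Ω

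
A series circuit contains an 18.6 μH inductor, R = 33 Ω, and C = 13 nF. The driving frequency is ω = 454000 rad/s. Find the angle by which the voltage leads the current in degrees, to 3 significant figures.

-78.4°

X_L = ωL = 8.44 Ω
X_C = 1/(ωC) = 169 Ω
Net reactance X = X_L − X_C = -161 Ω
Z = 33.0 − j161 Ω
|Z| = √(33.0² + 161²) = 164 Ω
∠Z = arctan(-161/33.0) = -78.4°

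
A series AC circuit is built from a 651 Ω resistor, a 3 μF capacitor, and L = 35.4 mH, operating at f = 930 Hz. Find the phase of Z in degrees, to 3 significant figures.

ω = 2πf = 5843 rad/s
X_L = ωL = 207 Ω
X_C = 1/(ωC) = 57.0 Ω
Net reactance X = X_L − X_C = 150 Ω
Z = 651 + j150 Ω
|Z| = √(651² + 150²) = 668 Ω
∠Z = arctan(150/651) = 13.0°

13.0°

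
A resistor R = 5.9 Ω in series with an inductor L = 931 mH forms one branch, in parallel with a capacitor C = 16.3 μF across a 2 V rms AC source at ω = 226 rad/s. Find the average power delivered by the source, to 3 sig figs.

X_L = ωL = 210 Ω
X_C = 1/(ωC) = 271 Ω
Branch 1 (R+jX_L): Z₁ = 5.90 + j210 Ω, |Z₁| = 210 Ω
Branch 2 (−jX_C): Z₂ = −j271 Ω
Parallel: Z = Z₁Z₂/(Z₁+Z₂), |Z| = 932 Ω, ∠Z = 82.9°
I = V/|Z| = 2.15 mA
P = VI cos φ = 2 × 0.00215 × cos(82.9°) = 533 μW

533 μW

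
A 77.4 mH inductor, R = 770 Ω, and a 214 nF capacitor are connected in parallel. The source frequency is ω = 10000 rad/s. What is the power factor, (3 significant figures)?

X_L = ωL = 774 Ω
X_C = 1/(ωC) = 467 Ω
Parallel: admittances add. Y = 1/R + 1/(jωL) + jωC
Y = (0.00130 + j0.000848) S
|Y| = 0.00155 S → |Z| = 1/|Y| = 645 Ω, ∠Z = −∠Y = -33.1°
cos φ = cos(-33.1°) = 0.837

0.837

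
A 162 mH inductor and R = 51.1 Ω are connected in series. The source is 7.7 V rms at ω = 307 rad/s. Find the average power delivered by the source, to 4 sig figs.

595.9 mW

X_L = ωL = 49.73 Ω
Z = 51.10 + j49.73 Ω
|Z| = √(51.10² + 49.73²) = 71.31 Ω
∠Z = arctan(49.73/51.10) = 44.22°
I = V/|Z| = 108.0 mA
P = VI cos φ = 7.7 × 0.1080 × cos(44.22°) = 595.9 mW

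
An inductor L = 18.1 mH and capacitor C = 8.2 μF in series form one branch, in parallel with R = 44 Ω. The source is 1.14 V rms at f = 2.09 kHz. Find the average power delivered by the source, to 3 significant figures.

ω = 2πf = 13130 rad/s
X_L = ωL = 238 Ω
X_C = 1/(ωC) = 9.29 Ω
Branch 1: Z₁ = R = 44.0 Ω
Branch 2 (series LC): Z₂ = j(X_L − X_C) = j228 Ω
Parallel: Z = Z₁Z₂/(Z₁+Z₂), |Z| = 43.2 Ω, ∠Z = 10.9°
I = V/|Z| = 26.4 mA
P = VI cos φ = 1.14 × 0.0264 × cos(10.9°) = 29.5 mW

29.5 mW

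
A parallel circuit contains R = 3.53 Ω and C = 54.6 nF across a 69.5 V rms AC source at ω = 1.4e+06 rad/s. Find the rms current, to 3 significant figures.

X_C = 1/(ωC) = 13.1 Ω
Parallel: admittances add. Y = 1/R + jωC
Y = (0.283 + j0.0764) S
|Y| = 0.293 S → |Z| = 1/|Y| = 3.41 Ω, ∠Z = −∠Y = -15.1°
I = V/|Z| = 69.5/3.41 = 20.4 A

20.4 A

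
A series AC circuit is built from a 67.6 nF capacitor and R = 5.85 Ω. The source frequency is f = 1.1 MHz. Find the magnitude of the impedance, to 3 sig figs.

ω = 2πf = 6.912e+06 rad/s
X_C = 1/(ωC) = 2.14 Ω
Z = 5.85 − j2.14 Ω
|Z| = √(5.85² + 2.14²) = 6.23 Ω

6.23 Ω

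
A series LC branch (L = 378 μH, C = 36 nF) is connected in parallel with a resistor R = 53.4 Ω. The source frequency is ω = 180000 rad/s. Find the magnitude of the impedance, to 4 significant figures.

X_L = ωL = 68.04 Ω
X_C = 1/(ωC) = 154.3 Ω
Branch 1: Z₁ = R = 53.40 Ω
Branch 2 (series LC): Z₂ = j(X_L − X_C) = −j86.28 Ω
Parallel: Z = Z₁Z₂/(Z₁+Z₂), |Z| = 45.41 Ω, ∠Z = -31.75°

45.41 Ω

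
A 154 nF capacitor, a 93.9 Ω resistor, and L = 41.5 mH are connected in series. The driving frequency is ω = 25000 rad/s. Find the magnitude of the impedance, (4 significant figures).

783.4 Ω

X_L = ωL = 1038 Ω
X_C = 1/(ωC) = 259.7 Ω
Net reactance X = X_L − X_C = 777.8 Ω
Z = 93.90 + j777.8 Ω
|Z| = √(93.90² + 777.8²) = 783.4 Ω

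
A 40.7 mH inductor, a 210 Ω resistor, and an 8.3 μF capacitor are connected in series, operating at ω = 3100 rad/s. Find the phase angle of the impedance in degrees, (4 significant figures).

22.57°

X_L = ωL = 126.2 Ω
X_C = 1/(ωC) = 38.87 Ω
Net reactance X = X_L − X_C = 87.30 Ω
Z = 210.0 + j87.30 Ω
|Z| = √(210.0² + 87.30²) = 227.4 Ω
∠Z = arctan(87.30/210.0) = 22.57°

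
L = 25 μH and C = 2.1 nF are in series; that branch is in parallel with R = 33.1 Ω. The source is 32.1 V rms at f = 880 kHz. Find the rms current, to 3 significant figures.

1.15 A

ω = 2πf = 5.529e+06 rad/s
X_L = ωL = 138 Ω
X_C = 1/(ωC) = 86.1 Ω
Branch 1: Z₁ = R = 33.1 Ω
Branch 2 (series LC): Z₂ = j(X_L − X_C) = j52.1 Ω
Parallel: Z = Z₁Z₂/(Z₁+Z₂), |Z| = 27.9 Ω, ∠Z = 32.4°
I = V/|Z| = 32.1/27.9 = 1.15 A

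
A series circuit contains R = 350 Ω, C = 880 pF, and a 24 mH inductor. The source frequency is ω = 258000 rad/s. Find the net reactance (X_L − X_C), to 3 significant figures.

X_L = ωL = 6190 Ω
X_C = 1/(ωC) = 4400 Ω
X = 6190 − 4400 = 1790 Ω

1790 Ω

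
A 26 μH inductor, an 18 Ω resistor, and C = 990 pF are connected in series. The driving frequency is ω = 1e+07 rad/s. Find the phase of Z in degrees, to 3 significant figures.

X_L = ωL = 260 Ω
X_C = 1/(ωC) = 101 Ω
Net reactance X = X_L − X_C = 159 Ω
Z = 18.0 + j159 Ω
|Z| = √(18.0² + 159²) = 160 Ω
∠Z = arctan(159/18.0) = 83.5°

83.5°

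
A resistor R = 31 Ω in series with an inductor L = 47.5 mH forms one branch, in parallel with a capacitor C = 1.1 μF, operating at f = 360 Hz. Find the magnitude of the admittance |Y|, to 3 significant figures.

ω = 2πf = 2262 rad/s
X_L = ωL = 107 Ω
X_C = 1/(ωC) = 402 Ω
Branch 1 (R+jX_L): Z₁ = 31.0 + j107 Ω, |Z₁| = 112 Ω
Branch 2 (−jX_C): Z₂ = −j402 Ω
Parallel: Z = Z₁Z₂/(Z₁+Z₂), |Z| = 152 Ω, ∠Z = 67.9°
|Y| = 1/|Z| = 6.59 mS

6.59 mS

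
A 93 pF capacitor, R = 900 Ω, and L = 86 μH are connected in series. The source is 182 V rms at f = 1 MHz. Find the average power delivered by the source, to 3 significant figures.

ω = 2πf = 6.283e+06 rad/s
X_L = ωL = 540 Ω
X_C = 1/(ωC) = 1710 Ω
Net reactance X = X_L − X_C = -1170 Ω
Z = 900 − j1170 Ω
|Z| = √(900² + 1170²) = 1480 Ω
∠Z = arctan(-1170/900) = -52.5°
I = V/|Z| = 123 mA
P = VI cos φ = 182 × 0.123 × cos(-52.5°) = 13.7 W

13.7 W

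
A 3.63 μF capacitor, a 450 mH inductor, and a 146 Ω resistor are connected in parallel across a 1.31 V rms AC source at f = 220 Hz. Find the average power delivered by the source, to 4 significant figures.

11.75 mW

ω = 2πf = 1382 rad/s
X_L = ωL = 622.0 Ω
X_C = 1/(ωC) = 199.3 Ω
Parallel: admittances add. Y = 1/R + 1/(jωL) + jωC
Y = (0.006849 + j0.003410) S
|Y| = 0.007651 S → |Z| = 1/|Y| = 130.7 Ω, ∠Z = −∠Y = -26.47°
I = V/|Z| = 10.02 mA
P = VI cos φ = 1.31 × 0.01002 × cos(-26.47°) = 11.75 mW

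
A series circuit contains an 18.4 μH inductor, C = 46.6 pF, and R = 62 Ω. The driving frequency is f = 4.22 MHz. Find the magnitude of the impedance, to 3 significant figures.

327 Ω

ω = 2πf = 2.652e+07 rad/s
X_L = ωL = 488 Ω
X_C = 1/(ωC) = 809 Ω
Net reactance X = X_L − X_C = -321 Ω
Z = 62.0 − j321 Ω
|Z| = √(62.0² + 321²) = 327 Ω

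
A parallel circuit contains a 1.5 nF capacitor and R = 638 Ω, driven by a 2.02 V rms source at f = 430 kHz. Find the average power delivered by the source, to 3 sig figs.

6.40 mW

ω = 2πf = 2.702e+06 rad/s
X_C = 1/(ωC) = 247 Ω
Parallel: admittances add. Y = 1/R + jωC
Y = (0.00157 + j0.00405) S
|Y| = 0.00435 S → |Z| = 1/|Y| = 230 Ω, ∠Z = −∠Y = -68.9°
I = V/|Z| = 8.78 mA
P = VI cos φ = 2.02 × 0.00878 × cos(-68.9°) = 6.40 mW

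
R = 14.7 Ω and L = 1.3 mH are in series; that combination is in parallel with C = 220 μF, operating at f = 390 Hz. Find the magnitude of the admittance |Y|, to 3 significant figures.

529 mS

ω = 2πf = 2450 rad/s
X_L = ωL = 3.19 Ω
X_C = 1/(ωC) = 1.85 Ω
Branch 1 (R+jX_L): Z₁ = 14.7 + j3.19 Ω, |Z₁| = 15.0 Ω
Branch 2 (−jX_C): Z₂ = −j1.85 Ω
Parallel: Z = Z₁Z₂/(Z₁+Z₂), |Z| = 1.89 Ω, ∠Z = -82.9°
|Y| = 1/|Z| = 529 mS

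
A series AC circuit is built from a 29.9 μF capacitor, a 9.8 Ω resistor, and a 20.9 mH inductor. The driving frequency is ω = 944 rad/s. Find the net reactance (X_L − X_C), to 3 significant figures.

X_L = ωL = 19.7 Ω
X_C = 1/(ωC) = 35.4 Ω
X = 19.7 − 35.4 = -15.7 Ω

-15.7 Ω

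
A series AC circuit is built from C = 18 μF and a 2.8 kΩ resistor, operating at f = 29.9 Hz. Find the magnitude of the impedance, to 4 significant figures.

2816 Ω

ω = 2πf = 187.9 rad/s
X_C = 1/(ωC) = 295.7 Ω
Z = 2800 − j295.7 Ω
|Z| = √(2800² + 295.7²) = 2816 Ω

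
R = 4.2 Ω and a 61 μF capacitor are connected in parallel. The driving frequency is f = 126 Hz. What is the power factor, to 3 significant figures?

ω = 2πf = 791.7 rad/s
X_C = 1/(ωC) = 20.7 Ω
Parallel: admittances add. Y = 1/R + jωC
Y = (0.238 + j0.0483) S
|Y| = 0.243 S → |Z| = 1/|Y| = 4.12 Ω, ∠Z = −∠Y = -11.5°
cos φ = cos(-11.5°) = 0.980

0.980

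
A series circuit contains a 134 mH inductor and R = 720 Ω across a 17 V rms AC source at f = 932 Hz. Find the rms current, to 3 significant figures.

ω = 2πf = 5856 rad/s
X_L = ωL = 785 Ω
Z = 720 + j785 Ω
|Z| = √(720² + 785²) = 1060 Ω
I = V/|Z| = 17/1060 = 16.0 mA

16.0 mA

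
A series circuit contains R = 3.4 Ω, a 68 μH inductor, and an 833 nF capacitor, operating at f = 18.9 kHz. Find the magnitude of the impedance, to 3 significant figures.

ω = 2πf = 118800 rad/s
X_L = ωL = 8.08 Ω
X_C = 1/(ωC) = 10.1 Ω
Net reactance X = X_L − X_C = -2.03 Ω
Z = 3.40 − j2.03 Ω
|Z| = √(3.40² + 2.03²) = 3.96 Ω

3.96 Ω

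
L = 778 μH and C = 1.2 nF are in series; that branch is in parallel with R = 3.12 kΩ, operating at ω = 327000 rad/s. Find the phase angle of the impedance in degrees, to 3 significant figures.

-53.7°

X_L = ωL = 254 Ω
X_C = 1/(ωC) = 2550 Ω
Branch 1: Z₁ = R = 3120 Ω
Branch 2 (series LC): Z₂ = j(X_L − X_C) = −j2290 Ω
Parallel: Z = Z₁Z₂/(Z₁+Z₂), |Z| = 1850 Ω, ∠Z = -53.7°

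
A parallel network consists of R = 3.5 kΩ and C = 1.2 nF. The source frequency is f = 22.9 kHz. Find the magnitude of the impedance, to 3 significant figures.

3000 Ω

ω = 2πf = 143900 rad/s
X_C = 1/(ωC) = 5790 Ω
Parallel: admittances add. Y = 1/R + jωC
Y = (0.000286 + j0.000173) S
|Y| = 0.000334 S → |Z| = 1/|Y| = 3000 Ω, ∠Z = −∠Y = -31.1°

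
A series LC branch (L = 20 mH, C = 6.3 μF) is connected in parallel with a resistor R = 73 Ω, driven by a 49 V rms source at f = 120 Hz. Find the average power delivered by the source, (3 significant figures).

32.9 W

ω = 2πf = 754.0 rad/s
X_L = ωL = 15.1 Ω
X_C = 1/(ωC) = 211 Ω
Branch 1: Z₁ = R = 73.0 Ω
Branch 2 (series LC): Z₂ = j(X_L − X_C) = −j195 Ω
Parallel: Z = Z₁Z₂/(Z₁+Z₂), |Z| = 68.4 Ω, ∠Z = -20.5°
I = V/|Z| = 717 mA
P = VI cos φ = 49 × 0.717 × cos(-20.5°) = 32.9 W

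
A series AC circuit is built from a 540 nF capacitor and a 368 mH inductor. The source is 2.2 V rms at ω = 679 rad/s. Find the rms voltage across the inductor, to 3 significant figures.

X_L = ωL = 250 Ω
X_C = 1/(ωC) = 2730 Ω
Net reactance X = X_L − X_C = -2480 Ω
Z = − j2480 Ω
|Z| = √(0² + 2480²) = 2480 Ω
I = V/|Z| = 888 μA
V_L = I·|Z_L| = 0.000888 × 250 = 0.222 V

0.222 V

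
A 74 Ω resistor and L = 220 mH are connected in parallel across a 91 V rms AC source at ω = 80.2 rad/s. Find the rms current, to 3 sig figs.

5.30 A

X_L = ωL = 17.6 Ω
Parallel: admittances add. Y = 1/R + 1/(jωL)
Y = (0.0135 − j0.0567) S
|Y| = 0.0583 S → |Z| = 1/|Y| = 17.2 Ω, ∠Z = −∠Y = 76.6°
I = V/|Z| = 91/17.2 = 5.30 A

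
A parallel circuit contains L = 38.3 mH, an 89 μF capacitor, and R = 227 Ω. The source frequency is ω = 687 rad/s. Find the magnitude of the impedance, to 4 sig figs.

42.46 Ω

X_L = ωL = 26.31 Ω
X_C = 1/(ωC) = 16.36 Ω
Parallel: admittances add. Y = 1/R + 1/(jωL) + jωC
Y = (0.004405 + j0.02314) S
|Y| = 0.02355 S → |Z| = 1/|Y| = 42.46 Ω, ∠Z = −∠Y = -79.22°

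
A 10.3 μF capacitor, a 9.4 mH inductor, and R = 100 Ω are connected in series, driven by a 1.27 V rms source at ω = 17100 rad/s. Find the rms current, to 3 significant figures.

6.88 mA

X_L = ωL = 161 Ω
X_C = 1/(ωC) = 5.68 Ω
Net reactance X = X_L − X_C = 155 Ω
Z = 100 + j155 Ω
|Z| = √(100² + 155²) = 185 Ω
I = V/|Z| = 1.27/185 = 6.88 mA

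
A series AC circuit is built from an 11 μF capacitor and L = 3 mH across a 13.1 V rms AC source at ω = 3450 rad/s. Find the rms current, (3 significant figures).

819 mA

X_L = ωL = 10.3 Ω
X_C = 1/(ωC) = 26.4 Ω
Net reactance X = X_L − X_C = -16.0 Ω
Z = − j16.0 Ω
|Z| = √(0² + 16.0²) = 16.0 Ω
I = V/|Z| = 13.1/16.0 = 819 mA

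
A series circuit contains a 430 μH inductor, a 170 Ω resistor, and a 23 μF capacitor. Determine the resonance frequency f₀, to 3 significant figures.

ω₀ = 1/√(LC) = 1/√(0.00043 × 2.3e-05) = 10060 rad/s
f₀ = ω₀/(2π) = 1.60 kHz

1.60 kHz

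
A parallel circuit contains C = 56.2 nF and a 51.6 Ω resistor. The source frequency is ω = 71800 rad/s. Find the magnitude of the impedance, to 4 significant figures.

50.52 Ω

X_C = 1/(ωC) = 247.8 Ω
Parallel: admittances add. Y = 1/R + jωC
Y = (0.01938 + j0.004035) S
|Y| = 0.01980 S → |Z| = 1/|Y| = 50.52 Ω, ∠Z = −∠Y = -11.76°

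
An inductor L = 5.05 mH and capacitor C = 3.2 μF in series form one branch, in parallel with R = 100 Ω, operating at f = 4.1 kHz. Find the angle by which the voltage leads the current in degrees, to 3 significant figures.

ω = 2πf = 25760 rad/s
X_L = ωL = 130 Ω
X_C = 1/(ωC) = 12.1 Ω
Branch 1: Z₁ = R = 100 Ω
Branch 2 (series LC): Z₂ = j(X_L − X_C) = j118 Ω
Parallel: Z = Z₁Z₂/(Z₁+Z₂), |Z| = 76.3 Ω, ∠Z = 40.3°

40.3°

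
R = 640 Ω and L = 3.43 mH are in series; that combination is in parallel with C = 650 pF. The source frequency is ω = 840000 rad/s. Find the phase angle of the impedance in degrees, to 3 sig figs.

-71.2°

X_L = ωL = 2880 Ω
X_C = 1/(ωC) = 1830 Ω
Branch 1 (R+jX_L): Z₁ = 640 + j2880 Ω, |Z₁| = 2950 Ω
Branch 2 (−jX_C): Z₂ = −j1830 Ω
Parallel: Z = Z₁Z₂/(Z₁+Z₂), |Z| = 4400 Ω, ∠Z = -71.2°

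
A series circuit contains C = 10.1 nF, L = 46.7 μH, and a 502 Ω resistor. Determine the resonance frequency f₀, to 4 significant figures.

ω₀ = 1/√(LC) = 1/√(4.67e-05 × 1.01e-08) = 1.456e+06 rad/s
f₀ = ω₀/(2π) = 231.7 kHz

231.7 kHz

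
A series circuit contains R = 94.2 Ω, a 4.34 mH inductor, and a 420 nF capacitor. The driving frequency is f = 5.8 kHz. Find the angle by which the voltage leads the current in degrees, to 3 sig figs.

ω = 2πf = 36440 rad/s
X_L = ωL = 158 Ω
X_C = 1/(ωC) = 65.3 Ω
Net reactance X = X_L − X_C = 92.8 Ω
Z = 94.2 + j92.8 Ω
|Z| = √(94.2² + 92.8²) = 132 Ω
∠Z = arctan(92.8/94.2) = 44.6°

44.6°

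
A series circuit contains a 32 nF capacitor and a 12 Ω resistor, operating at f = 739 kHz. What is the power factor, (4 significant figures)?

0.8722

ω = 2πf = 4.643e+06 rad/s
X_C = 1/(ωC) = 6.730 Ω
Z = 12.00 − j6.730 Ω
|Z| = √(12.00² + 6.730²) = 13.76 Ω
∠Z = arctan(-6.730/12.00) = -29.29°
cos φ = cos(-29.29°) = 0.8722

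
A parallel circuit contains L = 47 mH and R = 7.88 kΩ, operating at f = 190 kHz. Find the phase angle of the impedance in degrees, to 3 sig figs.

ω = 2πf = 1.194e+06 rad/s
X_L = ωL = 56100 Ω
Parallel: admittances add. Y = 1/R + 1/(jωL)
Y = (0.000127 − j1.78e-05) S
|Y| = 0.000128 S → |Z| = 1/|Y| = 7800 Ω, ∠Z = −∠Y = 7.99°

7.99°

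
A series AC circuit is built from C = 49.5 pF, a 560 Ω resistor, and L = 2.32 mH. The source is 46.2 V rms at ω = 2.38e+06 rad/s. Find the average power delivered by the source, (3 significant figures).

X_L = ωL = 5520 Ω
X_C = 1/(ωC) = 8490 Ω
Net reactance X = X_L − X_C = -2970 Ω
Z = 560 − j2970 Ω
|Z| = √(560² + 2970²) = 3020 Ω
∠Z = arctan(-2970/560) = -79.3°
I = V/|Z| = 15.3 mA
P = VI cos φ = 46.2 × 0.0153 × cos(-79.3°) = 131 mW

131 mW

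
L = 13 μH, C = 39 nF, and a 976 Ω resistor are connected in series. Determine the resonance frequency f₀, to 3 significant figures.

ω₀ = 1/√(LC) = 1/√(1.3e-05 × 3.9e-08) = 1.404e+06 rad/s
f₀ = ω₀/(2π) = 224 kHz

224 kHz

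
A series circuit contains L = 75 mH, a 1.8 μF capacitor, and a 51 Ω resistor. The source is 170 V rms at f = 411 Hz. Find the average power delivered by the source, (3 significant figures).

481 W

ω = 2πf = 2582 rad/s
X_L = ωL = 194 Ω
X_C = 1/(ωC) = 215 Ω
Net reactance X = X_L − X_C = -21.5 Ω
Z = 51.0 − j21.5 Ω
|Z| = √(51.0² + 21.5²) = 55.3 Ω
∠Z = arctan(-21.5/51.0) = -22.8°
I = V/|Z| = 3.07 A
P = VI cos φ = 170 × 3.07 × cos(-22.8°) = 481 W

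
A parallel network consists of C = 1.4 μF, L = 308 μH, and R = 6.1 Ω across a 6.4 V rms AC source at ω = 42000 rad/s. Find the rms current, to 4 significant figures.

1.056 A

X_L = ωL = 12.94 Ω
X_C = 1/(ωC) = 17.01 Ω
Parallel: admittances add. Y = 1/R + 1/(jωL) + jωC
Y = (0.1639 − j0.01850) S
|Y| = 0.1650 S → |Z| = 1/|Y| = 6.062 Ω, ∠Z = −∠Y = 6.440°
I = V/|Z| = 6.4/6.062 = 1.056 A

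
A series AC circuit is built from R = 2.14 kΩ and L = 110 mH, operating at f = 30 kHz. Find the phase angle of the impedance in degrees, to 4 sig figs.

ω = 2πf = 188500 rad/s
X_L = ωL = 20730 Ω
Z = 2140 + j20730 Ω
|Z| = √(2140² + 20730²) = 20840 Ω
∠Z = arctan(20730/2140) = 84.11°

84.11°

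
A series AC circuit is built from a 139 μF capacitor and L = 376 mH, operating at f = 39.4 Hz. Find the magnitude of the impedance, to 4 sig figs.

64.02 Ω

ω = 2πf = 247.6 rad/s
X_L = ωL = 93.08 Ω
X_C = 1/(ωC) = 29.06 Ω
Net reactance X = X_L − X_C = 64.02 Ω
Z = j64.02 Ω
|Z| = √(0² + 64.02²) = 64.02 Ω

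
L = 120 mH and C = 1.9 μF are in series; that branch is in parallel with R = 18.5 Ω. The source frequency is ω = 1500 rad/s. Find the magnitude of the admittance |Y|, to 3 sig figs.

X_L = ωL = 180 Ω
X_C = 1/(ωC) = 351 Ω
Branch 1: Z₁ = R = 18.5 Ω
Branch 2 (series LC): Z₂ = j(X_L − X_C) = −j171 Ω
Parallel: Z = Z₁Z₂/(Z₁+Z₂), |Z| = 18.4 Ω, ∠Z = -6.18°
|Y| = 1/|Z| = 54.4 mS

54.4 mS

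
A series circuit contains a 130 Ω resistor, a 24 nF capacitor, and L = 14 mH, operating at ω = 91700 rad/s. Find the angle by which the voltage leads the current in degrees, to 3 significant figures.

81.1°

X_L = ωL = 1280 Ω
X_C = 1/(ωC) = 454 Ω
Net reactance X = X_L − X_C = 829 Ω
Z = 130 + j829 Ω
|Z| = √(130² + 829²) = 840 Ω
∠Z = arctan(829/130) = 81.1°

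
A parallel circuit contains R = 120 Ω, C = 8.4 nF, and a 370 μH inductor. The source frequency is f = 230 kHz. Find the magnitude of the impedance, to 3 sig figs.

75.6 Ω

ω = 2πf = 1.445e+06 rad/s
X_L = ωL = 535 Ω
X_C = 1/(ωC) = 82.4 Ω
Parallel: admittances add. Y = 1/R + 1/(jωL) + jωC
Y = (0.00833 + j0.0103) S
|Y| = 0.0132 S → |Z| = 1/|Y| = 75.6 Ω, ∠Z = −∠Y = -50.9°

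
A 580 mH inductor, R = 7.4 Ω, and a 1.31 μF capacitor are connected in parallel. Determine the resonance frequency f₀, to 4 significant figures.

ω₀ = 1/√(LC) = 1/√(0.58 × 1.31e-06) = 1147 rad/s
f₀ = ω₀/(2π) = 182.6 Hz

182.6 Hz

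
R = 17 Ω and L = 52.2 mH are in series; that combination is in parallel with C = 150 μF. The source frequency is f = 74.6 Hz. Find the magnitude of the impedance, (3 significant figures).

ω = 2πf = 468.7 rad/s
X_L = ωL = 24.5 Ω
X_C = 1/(ωC) = 14.2 Ω
Branch 1 (R+jX_L): Z₁ = 17.0 + j24.5 Ω, |Z₁| = 29.8 Ω
Branch 2 (−jX_C): Z₂ = −j14.2 Ω
Parallel: Z = Z₁Z₂/(Z₁+Z₂), |Z| = 21.3 Ω, ∠Z = -65.9°

21.3 Ω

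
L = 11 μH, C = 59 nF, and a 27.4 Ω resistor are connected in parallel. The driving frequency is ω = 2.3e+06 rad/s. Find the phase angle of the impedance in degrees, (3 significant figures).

X_L = ωL = 25.3 Ω
X_C = 1/(ωC) = 7.37 Ω
Parallel: admittances add. Y = 1/R + 1/(jωL) + jωC
Y = (0.0365 + j0.0962) S
|Y| = 0.103 S → |Z| = 1/|Y| = 9.72 Ω, ∠Z = −∠Y = -69.2°

-69.2°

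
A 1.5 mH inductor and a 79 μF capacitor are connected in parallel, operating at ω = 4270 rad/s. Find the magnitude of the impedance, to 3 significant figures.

5.52 Ω

X_L = ωL = 6.41 Ω
X_C = 1/(ωC) = 2.96 Ω
Parallel: admittances add. Y = 1/(jωL) + jωC
Y = (0 + j0.181) S
|Y| = 0.181 S → |Z| = 1/|Y| = 5.52 Ω, ∠Z = −∠Y = -90.0°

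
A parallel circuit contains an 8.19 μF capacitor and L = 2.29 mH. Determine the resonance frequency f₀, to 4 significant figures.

1.162 kHz

ω₀ = 1/√(LC) = 1/√(0.00229 × 8.19e-06) = 7302 rad/s
f₀ = ω₀/(2π) = 1.162 kHz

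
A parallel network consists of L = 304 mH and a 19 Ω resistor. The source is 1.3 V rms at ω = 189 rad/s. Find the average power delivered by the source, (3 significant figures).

X_L = ωL = 57.5 Ω
Parallel: admittances add. Y = 1/R + 1/(jωL)
Y = (0.0526 − j0.0174) S
|Y| = 0.0554 S → |Z| = 1/|Y| = 18.0 Ω, ∠Z = −∠Y = 18.3°
I = V/|Z| = 72.1 mA
P = VI cos φ = 1.3 × 0.0721 × cos(18.3°) = 88.9 mW

88.9 mW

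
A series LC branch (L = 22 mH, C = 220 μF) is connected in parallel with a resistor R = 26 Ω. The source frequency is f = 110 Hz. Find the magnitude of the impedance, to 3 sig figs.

ω = 2πf = 691.2 rad/s
X_L = ωL = 15.2 Ω
X_C = 1/(ωC) = 6.58 Ω
Branch 1: Z₁ = R = 26.0 Ω
Branch 2 (series LC): Z₂ = j(X_L − X_C) = j8.63 Ω
Parallel: Z = Z₁Z₂/(Z₁+Z₂), |Z| = 8.19 Ω, ∠Z = 71.6°

8.19 Ω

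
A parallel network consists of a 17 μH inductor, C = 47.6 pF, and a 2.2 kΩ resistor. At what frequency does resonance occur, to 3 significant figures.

ω₀ = 1/√(LC) = 1/√(1.7e-05 × 4.76e-11) = 3.515e+07 rad/s
f₀ = ω₀/(2π) = 5.59 MHz

5.59 MHz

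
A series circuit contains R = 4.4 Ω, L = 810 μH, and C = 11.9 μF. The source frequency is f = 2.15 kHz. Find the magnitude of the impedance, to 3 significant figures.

ω = 2πf = 13510 rad/s
X_L = ωL = 10.9 Ω
X_C = 1/(ωC) = 6.22 Ω
Net reactance X = X_L − X_C = 4.72 Ω
Z = 4.40 + j4.72 Ω
|Z| = √(4.40² + 4.72²) = 6.45 Ω

6.45 Ω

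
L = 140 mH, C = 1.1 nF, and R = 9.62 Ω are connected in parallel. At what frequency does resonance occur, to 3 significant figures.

ω₀ = 1/√(LC) = 1/√(0.14 × 1.1e-09) = 80580 rad/s
f₀ = ω₀/(2π) = 12.8 kHz

12.8 kHz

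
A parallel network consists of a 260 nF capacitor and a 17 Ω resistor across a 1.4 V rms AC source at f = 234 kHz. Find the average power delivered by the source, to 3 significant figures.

115 mW

ω = 2πf = 1.47e+06 rad/s
X_C = 1/(ωC) = 2.62 Ω
Parallel: admittances add. Y = 1/R + jωC
Y = (0.0588 + j0.382) S
|Y| = 0.387 S → |Z| = 1/|Y| = 2.59 Ω, ∠Z = −∠Y = -81.3°
I = V/|Z| = 541 mA
P = VI cos φ = 1.4 × 0.541 × cos(-81.3°) = 115 mW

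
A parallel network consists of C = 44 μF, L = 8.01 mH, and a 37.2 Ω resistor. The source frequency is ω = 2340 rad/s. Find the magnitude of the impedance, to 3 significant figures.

X_L = ωL = 18.7 Ω
X_C = 1/(ωC) = 9.71 Ω
Parallel: admittances add. Y = 1/R + 1/(jωL) + jωC
Y = (0.0269 + j0.0496) S
|Y| = 0.0564 S → |Z| = 1/|Y| = 17.7 Ω, ∠Z = −∠Y = -61.5°

17.7 Ω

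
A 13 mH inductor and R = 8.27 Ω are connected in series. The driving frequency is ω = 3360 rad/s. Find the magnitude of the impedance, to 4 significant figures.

X_L = ωL = 43.68 Ω
Z = 8.270 + j43.68 Ω
|Z| = √(8.270² + 43.68²) = 44.46 Ω

44.46 Ω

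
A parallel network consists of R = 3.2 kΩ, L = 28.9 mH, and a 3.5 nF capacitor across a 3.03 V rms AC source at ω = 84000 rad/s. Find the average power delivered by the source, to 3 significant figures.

X_L = ωL = 2430 Ω
X_C = 1/(ωC) = 3400 Ω
Parallel: admittances add. Y = 1/R + 1/(jωL) + jωC
Y = (0.000313 − j0.000118) S
|Y| = 0.000334 S → |Z| = 1/|Y| = 2990 Ω, ∠Z = −∠Y = 20.7°
I = V/|Z| = 1.01 mA
P = VI cos φ = 3.03 × 0.00101 × cos(20.7°) = 2.87 mW

2.87 mW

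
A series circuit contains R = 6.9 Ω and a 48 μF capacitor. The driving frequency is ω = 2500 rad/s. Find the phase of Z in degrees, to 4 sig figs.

X_C = 1/(ωC) = 8.333 Ω
Z = 6.900 − j8.333 Ω
|Z| = √(6.900² + 8.333²) = 10.82 Ω
∠Z = arctan(-8.333/6.900) = -50.38°

-50.38°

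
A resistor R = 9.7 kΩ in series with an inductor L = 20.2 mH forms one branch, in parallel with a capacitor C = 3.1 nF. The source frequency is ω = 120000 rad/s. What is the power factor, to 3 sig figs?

0.269

X_L = ωL = 2420 Ω
X_C = 1/(ωC) = 2690 Ω
Branch 1 (R+jX_L): Z₁ = 9700 + j2420 Ω, |Z₁| = 10000 Ω
Branch 2 (−jX_C): Z₂ = −j2690 Ω
Parallel: Z = Z₁Z₂/(Z₁+Z₂), |Z| = 2770 Ω, ∠Z = -74.4°
cos φ = cos(-74.4°) = 0.269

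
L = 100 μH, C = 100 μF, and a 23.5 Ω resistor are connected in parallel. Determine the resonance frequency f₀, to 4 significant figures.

ω₀ = 1/√(LC) = 1/√(0.0001 × 0.0001) = 10000 rad/s
f₀ = ω₀/(2π) = 1.592 kHz

1.592 kHz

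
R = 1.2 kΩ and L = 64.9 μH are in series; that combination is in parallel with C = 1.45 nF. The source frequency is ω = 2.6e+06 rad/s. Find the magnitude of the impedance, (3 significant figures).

267 Ω

X_L = ωL = 169 Ω
X_C = 1/(ωC) = 265 Ω
Branch 1 (R+jX_L): Z₁ = 1200 + j169 Ω, |Z₁| = 1210 Ω
Branch 2 (−jX_C): Z₂ = −j265 Ω
Parallel: Z = Z₁Z₂/(Z₁+Z₂), |Z| = 267 Ω, ∠Z = -77.4°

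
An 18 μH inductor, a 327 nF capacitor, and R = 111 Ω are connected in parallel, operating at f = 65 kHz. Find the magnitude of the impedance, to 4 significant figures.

ω = 2πf = 408400 rad/s
X_L = ωL = 7.351 Ω
X_C = 1/(ωC) = 7.488 Ω
Parallel: admittances add. Y = 1/R + 1/(jωL) + jωC
Y = (0.009009 − j0.002481) S
|Y| = 0.009344 S → |Z| = 1/|Y| = 107.0 Ω, ∠Z = −∠Y = 15.40°

107.0 Ω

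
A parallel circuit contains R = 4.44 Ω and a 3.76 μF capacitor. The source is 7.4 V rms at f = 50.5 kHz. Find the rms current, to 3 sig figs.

8.98 A

ω = 2πf = 317300 rad/s
X_C = 1/(ωC) = 0.838 Ω
Parallel: admittances add. Y = 1/R + jωC
Y = (0.225 + j1.19) S
|Y| = 1.21 S → |Z| = 1/|Y| = 0.824 Ω, ∠Z = −∠Y = -79.3°
I = V/|Z| = 7.4/0.824 = 8.98 A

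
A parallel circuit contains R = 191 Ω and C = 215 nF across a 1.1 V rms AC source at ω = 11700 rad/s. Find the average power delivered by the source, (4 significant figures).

6.335 mW

X_C = 1/(ωC) = 397.5 Ω
Parallel: admittances add. Y = 1/R + jωC
Y = (0.005236 + j0.002515) S
|Y| = 0.005809 S → |Z| = 1/|Y| = 172.2 Ω, ∠Z = −∠Y = -25.66°
I = V/|Z| = 6.389 mA
P = VI cos φ = 1.1 × 0.006389 × cos(-25.66°) = 6.335 mW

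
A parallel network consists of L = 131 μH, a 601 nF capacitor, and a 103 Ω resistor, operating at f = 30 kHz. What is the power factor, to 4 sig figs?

0.1322

ω = 2πf = 188500 rad/s
X_L = ωL = 24.69 Ω
X_C = 1/(ωC) = 8.827 Ω
Parallel: admittances add. Y = 1/R + 1/(jωL) + jωC
Y = (0.009709 + j0.07279) S
|Y| = 0.07343 S → |Z| = 1/|Y| = 13.62 Ω, ∠Z = −∠Y = -82.40°
cos φ = cos(-82.40°) = 0.1322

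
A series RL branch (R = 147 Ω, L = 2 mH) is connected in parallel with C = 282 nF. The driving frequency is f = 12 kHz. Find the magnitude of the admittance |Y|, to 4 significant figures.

18.17 mS

ω = 2πf = 75400 rad/s
X_L = ωL = 150.8 Ω
X_C = 1/(ωC) = 47.03 Ω
Branch 1 (R+jX_L): Z₁ = 147.0 + j150.8 Ω, |Z₁| = 210.6 Ω
Branch 2 (−jX_C): Z₂ = −j47.03 Ω
Parallel: Z = Z₁Z₂/(Z₁+Z₂), |Z| = 55.04 Ω, ∠Z = -79.49°
|Y| = 1/|Z| = 18.17 mS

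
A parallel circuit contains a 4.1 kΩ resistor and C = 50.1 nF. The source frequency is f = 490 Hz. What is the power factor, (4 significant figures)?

ω = 2πf = 3079 rad/s
X_C = 1/(ωC) = 6483 Ω
Parallel: admittances add. Y = 1/R + jωC
Y = (0.0002439 + j0.0001542) S
|Y| = 0.0002886 S → |Z| = 1/|Y| = 3465 Ω, ∠Z = −∠Y = -32.31°
cos φ = cos(-32.31°) = 0.8452

0.8452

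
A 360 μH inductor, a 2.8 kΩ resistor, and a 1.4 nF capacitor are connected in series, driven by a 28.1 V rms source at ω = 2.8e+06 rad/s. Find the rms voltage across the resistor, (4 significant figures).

X_L = ωL = 1008 Ω
X_C = 1/(ωC) = 255.1 Ω
Net reactance X = X_L − X_C = 752.9 Ω
Z = 2800 + j752.9 Ω
|Z| = √(2800² + 752.9²) = 2899 Ω
I = V/|Z| = 9.691 mA
V_R = I·|Z_R| = 0.009691 × 2800 = 27.14 V

27.14 V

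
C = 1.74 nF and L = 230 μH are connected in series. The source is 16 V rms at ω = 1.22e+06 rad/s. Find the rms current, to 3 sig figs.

84.0 mA

X_L = ωL = 281 Ω
X_C = 1/(ωC) = 471 Ω
Net reactance X = X_L − X_C = -190 Ω
Z = − j190 Ω
|Z| = √(0² + 190²) = 190 Ω
I = V/|Z| = 16/190 = 84.0 mA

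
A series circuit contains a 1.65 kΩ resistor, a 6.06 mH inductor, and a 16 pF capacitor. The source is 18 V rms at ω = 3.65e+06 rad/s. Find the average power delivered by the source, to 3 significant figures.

19.3 mW

X_L = ωL = 22100 Ω
X_C = 1/(ωC) = 17100 Ω
Net reactance X = X_L − X_C = 5000 Ω
Z = 1650 + j5000 Ω
|Z| = √(1650² + 5000²) = 5260 Ω
∠Z = arctan(5000/1650) = 71.7°
I = V/|Z| = 3.42 mA
P = VI cos φ = 18 × 0.00342 × cos(71.7°) = 19.3 mW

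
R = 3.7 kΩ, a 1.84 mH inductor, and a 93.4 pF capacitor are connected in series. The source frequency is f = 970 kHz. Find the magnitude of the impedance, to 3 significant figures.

10200 Ω

ω = 2πf = 6.095e+06 rad/s
X_L = ωL = 11200 Ω
X_C = 1/(ωC) = 1760 Ω
Net reactance X = X_L − X_C = 9460 Ω
Z = 3700 + j9460 Ω
|Z| = √(3700² + 9460²) = 10200 Ω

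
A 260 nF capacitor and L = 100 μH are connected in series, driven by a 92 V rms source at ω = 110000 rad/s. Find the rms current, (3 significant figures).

3.84 A

X_L = ωL = 11.0 Ω
X_C = 1/(ωC) = 35.0 Ω
Net reactance X = X_L − X_C = -24.0 Ω
Z = − j24.0 Ω
|Z| = √(0² + 24.0²) = 24.0 Ω
I = V/|Z| = 92/24.0 = 3.84 A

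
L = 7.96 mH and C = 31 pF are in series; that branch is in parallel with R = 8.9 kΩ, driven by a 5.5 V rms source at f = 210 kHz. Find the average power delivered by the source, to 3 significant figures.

3.40 mW

ω = 2πf = 1.319e+06 rad/s
X_L = ωL = 10500 Ω
X_C = 1/(ωC) = 24400 Ω
Branch 1: Z₁ = R = 8900 Ω
Branch 2 (series LC): Z₂ = j(X_L − X_C) = −j13900 Ω
Parallel: Z = Z₁Z₂/(Z₁+Z₂), |Z| = 7500 Ω, ∠Z = -32.5°
I = V/|Z| = 733 μA
P = VI cos φ = 5.5 × 0.000733 × cos(-32.5°) = 3.40 mW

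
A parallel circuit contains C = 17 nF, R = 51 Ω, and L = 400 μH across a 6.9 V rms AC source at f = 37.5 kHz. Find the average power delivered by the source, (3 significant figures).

934 mW

ω = 2πf = 235600 rad/s
X_L = ωL = 94.2 Ω
X_C = 1/(ωC) = 250 Ω
Parallel: admittances add. Y = 1/R + 1/(jωL) + jωC
Y = (0.0196 − j0.00660) S
|Y| = 0.0207 S → |Z| = 1/|Y| = 48.3 Ω, ∠Z = −∠Y = 18.6°
I = V/|Z| = 143 mA
P = VI cos φ = 6.9 × 0.143 × cos(18.6°) = 934 mW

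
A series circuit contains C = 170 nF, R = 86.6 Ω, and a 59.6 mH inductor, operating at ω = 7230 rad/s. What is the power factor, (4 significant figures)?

X_L = ωL = 430.9 Ω
X_C = 1/(ωC) = 813.6 Ω
Net reactance X = X_L − X_C = -382.7 Ω
Z = 86.60 − j382.7 Ω
|Z| = √(86.60² + 382.7²) = 392.4 Ω
∠Z = arctan(-382.7/86.60) = -77.25°
cos φ = cos(-77.25°) = 0.2207

0.2207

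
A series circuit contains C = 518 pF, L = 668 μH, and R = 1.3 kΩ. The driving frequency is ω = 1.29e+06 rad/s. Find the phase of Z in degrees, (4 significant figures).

-26.03°

X_L = ωL = 861.7 Ω
X_C = 1/(ωC) = 1497 Ω
Net reactance X = X_L − X_C = -634.8 Ω
Z = 1300 − j634.8 Ω
|Z| = √(1300² + 634.8²) = 1447 Ω
∠Z = arctan(-634.8/1300) = -26.03°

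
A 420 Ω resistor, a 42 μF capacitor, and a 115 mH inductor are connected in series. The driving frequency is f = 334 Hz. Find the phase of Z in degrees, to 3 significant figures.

28.7°

ω = 2πf = 2099 rad/s
X_L = ωL = 241 Ω
X_C = 1/(ωC) = 11.3 Ω
Net reactance X = X_L − X_C = 230 Ω
Z = 420 + j230 Ω
|Z| = √(420² + 230²) = 479 Ω
∠Z = arctan(230/420) = 28.7°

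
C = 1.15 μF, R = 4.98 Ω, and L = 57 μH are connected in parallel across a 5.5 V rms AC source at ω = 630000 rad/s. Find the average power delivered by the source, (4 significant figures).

X_L = ωL = 35.91 Ω
X_C = 1/(ωC) = 1.380 Ω
Parallel: admittances add. Y = 1/R + 1/(jωL) + jωC
Y = (0.2008 + j0.6967) S
|Y| = 0.7250 S → |Z| = 1/|Y| = 1.379 Ω, ∠Z = −∠Y = -73.92°
I = V/|Z| = 3.988 A
P = VI cos φ = 5.5 × 3.988 × cos(-73.92°) = 6.074 W

6.074 W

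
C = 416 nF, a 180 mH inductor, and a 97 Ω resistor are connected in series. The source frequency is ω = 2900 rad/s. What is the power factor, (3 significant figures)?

X_L = ωL = 522 Ω
X_C = 1/(ωC) = 829 Ω
Net reactance X = X_L − X_C = -307 Ω
Z = 97.0 − j307 Ω
|Z| = √(97.0² + 307²) = 322 Ω
∠Z = arctan(-307/97.0) = -72.5°
cos φ = cos(-72.5°) = 0.301

0.301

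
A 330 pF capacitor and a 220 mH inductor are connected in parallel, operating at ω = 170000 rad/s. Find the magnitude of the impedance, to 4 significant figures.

X_L = ωL = 37400 Ω
X_C = 1/(ωC) = 17830 Ω
Parallel: admittances add. Y = 1/(jωL) + jωC
Y = (0 + j2.936e-05) S
|Y| = 2.936e-05 S → |Z| = 1/|Y| = 34060 Ω, ∠Z = −∠Y = -90.00°

34060 Ω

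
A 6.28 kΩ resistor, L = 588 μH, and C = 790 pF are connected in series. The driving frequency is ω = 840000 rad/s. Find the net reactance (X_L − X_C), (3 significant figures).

-1010 Ω

X_L = ωL = 494 Ω
X_C = 1/(ωC) = 1510 Ω
X = 494 − 1510 = -1010 Ω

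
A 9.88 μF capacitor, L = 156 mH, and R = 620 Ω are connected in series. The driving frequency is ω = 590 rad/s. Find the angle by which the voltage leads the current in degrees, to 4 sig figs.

-7.308°

X_L = ωL = 92.04 Ω
X_C = 1/(ωC) = 171.6 Ω
Net reactance X = X_L − X_C = -79.51 Ω
Z = 620.0 − j79.51 Ω
|Z| = √(620.0² + 79.51²) = 625.1 Ω
∠Z = arctan(-79.51/620.0) = -7.308°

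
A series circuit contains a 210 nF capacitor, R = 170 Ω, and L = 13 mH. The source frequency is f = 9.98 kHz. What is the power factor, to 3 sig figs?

ω = 2πf = 62710 rad/s
X_L = ωL = 815 Ω
X_C = 1/(ωC) = 75.9 Ω
Net reactance X = X_L − X_C = 739 Ω
Z = 170 + j739 Ω
|Z| = √(170² + 739²) = 759 Ω
∠Z = arctan(739/170) = 77.0°
cos φ = cos(77.0°) = 0.224

0.224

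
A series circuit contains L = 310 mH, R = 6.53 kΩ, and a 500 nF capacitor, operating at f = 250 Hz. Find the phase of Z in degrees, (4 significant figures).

ω = 2πf = 1571 rad/s
X_L = ωL = 486.9 Ω
X_C = 1/(ωC) = 1273 Ω
Net reactance X = X_L − X_C = -786.3 Ω
Z = 6530 − j786.3 Ω
|Z| = √(6530² + 786.3²) = 6577 Ω
∠Z = arctan(-786.3/6530) = -6.866°

-6.866°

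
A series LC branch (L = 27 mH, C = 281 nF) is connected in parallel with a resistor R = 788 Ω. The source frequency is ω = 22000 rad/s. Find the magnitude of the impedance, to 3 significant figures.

379 Ω

X_L = ωL = 594 Ω
X_C = 1/(ωC) = 162 Ω
Branch 1: Z₁ = R = 788 Ω
Branch 2 (series LC): Z₂ = j(X_L − X_C) = j432 Ω
Parallel: Z = Z₁Z₂/(Z₁+Z₂), |Z| = 379 Ω, ∠Z = 61.3°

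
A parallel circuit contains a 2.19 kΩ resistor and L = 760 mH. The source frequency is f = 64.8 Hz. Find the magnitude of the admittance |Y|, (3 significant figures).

3.26 mS

ω = 2πf = 407.2 rad/s
X_L = ωL = 309 Ω
Parallel: admittances add. Y = 1/R + 1/(jωL)
Y = (0.000457 − j0.00323) S
|Y| = 0.00326 S → |Z| = 1/|Y| = 306 Ω, ∠Z = −∠Y = 82.0°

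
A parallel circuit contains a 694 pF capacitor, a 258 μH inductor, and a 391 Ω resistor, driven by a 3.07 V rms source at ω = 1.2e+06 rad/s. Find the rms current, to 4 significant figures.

10.76 mA

X_L = ωL = 309.6 Ω
X_C = 1/(ωC) = 1201 Ω
Parallel: admittances add. Y = 1/R + 1/(jωL) + jωC
Y = (0.002558 − j0.002397) S
|Y| = 0.003505 S → |Z| = 1/|Y| = 285.3 Ω, ∠Z = −∠Y = 43.15°
I = V/|Z| = 3.07/285.3 = 10.76 mA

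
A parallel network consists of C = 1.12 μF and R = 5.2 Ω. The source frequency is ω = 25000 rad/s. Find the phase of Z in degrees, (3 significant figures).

-8.28°

X_C = 1/(ωC) = 35.7 Ω
Parallel: admittances add. Y = 1/R + jωC
Y = (0.192 + j0.0280) S
|Y| = 0.194 S → |Z| = 1/|Y| = 5.15 Ω, ∠Z = −∠Y = -8.28°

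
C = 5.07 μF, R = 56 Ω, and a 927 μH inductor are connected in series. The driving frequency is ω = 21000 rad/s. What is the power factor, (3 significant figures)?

X_L = ωL = 19.5 Ω
X_C = 1/(ωC) = 9.39 Ω
Net reactance X = X_L − X_C = 10.1 Ω
Z = 56.0 + j10.1 Ω
|Z| = √(56.0² + 10.1²) = 56.9 Ω
∠Z = arctan(10.1/56.0) = 10.2°
cos φ = cos(10.2°) = 0.984

0.984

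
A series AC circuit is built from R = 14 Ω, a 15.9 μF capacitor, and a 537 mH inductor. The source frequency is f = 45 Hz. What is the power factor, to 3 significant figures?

ω = 2πf = 282.7 rad/s
X_L = ωL = 152 Ω
X_C = 1/(ωC) = 222 Ω
Net reactance X = X_L − X_C = -70.6 Ω
Z = 14.0 − j70.6 Ω
|Z| = √(14.0² + 70.6²) = 72.0 Ω
∠Z = arctan(-70.6/14.0) = -78.8°
cos φ = cos(-78.8°) = 0.194

0.194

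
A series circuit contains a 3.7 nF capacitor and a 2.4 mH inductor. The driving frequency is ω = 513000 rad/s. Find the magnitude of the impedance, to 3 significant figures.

704 Ω

X_L = ωL = 1230 Ω
X_C = 1/(ωC) = 527 Ω
Net reactance X = X_L − X_C = 704 Ω
Z = j704 Ω
|Z| = √(0² + 704²) = 704 Ω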